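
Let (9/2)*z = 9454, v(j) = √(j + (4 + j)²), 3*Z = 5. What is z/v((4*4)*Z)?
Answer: 4727*√34/408 ≈ 67.556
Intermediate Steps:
Z = 5/3 (Z = (⅓)*5 = 5/3 ≈ 1.6667)
z = 18908/9 (z = (2/9)*9454 = 18908/9 ≈ 2100.9)
z/v((4*4)*Z) = 18908/(9*(√((4*4)*(5/3) + (4 + (4*4)*(5/3))²))) = 18908/(9*(√(16*(5/3) + (4 + 16*(5/3))²))) = 18908/(9*(√(80/3 + (4 + 80/3)²))) = 18908/(9*(√(80/3 + (92/3)²))) = 18908/(9*(√(80/3 + 8464/9))) = 18908/(9*(√(8704/9))) = 18908/(9*((16*√34/3))) = 18908*(3*√34/544)/9 = 4727*√34/408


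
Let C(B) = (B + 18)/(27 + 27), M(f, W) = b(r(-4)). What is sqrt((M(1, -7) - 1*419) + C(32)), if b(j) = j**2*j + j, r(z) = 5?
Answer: I*sqrt(23334)/9 ≈ 16.973*I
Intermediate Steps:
b(j) = j + j**3 (b(j) = j**3 + j = j + j**3)
M(f, W) = 130 (M(f, W) = 5 + 5**3 = 5 + 125 = 130)
C(B) = 1/3 + B/54 (C(B) = (18 + B)/54 = (18 + B)*(1/54) = 1/3 + B/54)
sqrt((M(1, -7) - 1*419) + C(32)) = sqrt((130 - 1*419) + (1/3 + (1/54)*32)) = sqrt((130 - 419) + (1/3 + 16/27)) = sqrt(-289 + 25/27) = sqrt(-7778/27) = I*sqrt(23334)/9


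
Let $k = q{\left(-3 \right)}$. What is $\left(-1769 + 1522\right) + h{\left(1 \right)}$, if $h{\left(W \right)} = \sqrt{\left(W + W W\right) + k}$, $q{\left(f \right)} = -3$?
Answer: $-247 + i \approx -247.0 + 1.0 i$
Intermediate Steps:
$k = -3$
$h{\left(W \right)} = \sqrt{-3 + W + W^{2}}$ ($h{\left(W \right)} = \sqrt{\left(W + W W\right) - 3} = \sqrt{\left(W + W^{2}\right) - 3} = \sqrt{-3 + W + W^{2}}$)
$\left(-1769 + 1522\right) + h{\left(1 \right)} = \left(-1769 + 1522\right) + \sqrt{-3 + 1 + 1^{2}} = -247 + \sqrt{-3 + 1 + 1} = -247 + \sqrt{-1} = -247 + i$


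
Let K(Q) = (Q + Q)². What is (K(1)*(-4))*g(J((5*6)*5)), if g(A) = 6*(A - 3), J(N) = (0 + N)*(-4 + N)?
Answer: -2102112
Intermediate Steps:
J(N) = N*(-4 + N)
g(A) = -18 + 6*A (g(A) = 6*(-3 + A) = -18 + 6*A)
K(Q) = 4*Q² (K(Q) = (2*Q)² = 4*Q²)
(K(1)*(-4))*g(J((5*6)*5)) = ((4*1²)*(-4))*(-18 + 6*(((5*6)*5)*(-4 + (5*6)*5))) = ((4*1)*(-4))*(-18 + 6*((30*5)*(-4 + 30*5))) = (4*(-4))*(-18 + 6*(150*(-4 + 150))) = -16*(-18 + 6*(150*146)) = -16*(-18 + 6*21900) = -16*(-18 + 131400) = -16*131382 = -2102112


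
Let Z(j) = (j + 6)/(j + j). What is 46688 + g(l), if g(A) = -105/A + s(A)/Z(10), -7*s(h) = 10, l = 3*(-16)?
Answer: 5229101/112 ≈ 46688.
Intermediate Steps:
l = -48
s(h) = -10/7 (s(h) = -⅐*10 = -10/7)
Z(j) = (6 + j)/(2*j) (Z(j) = (6 + j)/((2*j)) = (6 + j)*(1/(2*j)) = (6 + j)/(2*j))
g(A) = -25/14 - 105/A (g(A) = -105/A - 10*20/(6 + 10)/7 = -105/A - 10/(7*((½)*(⅒)*16)) = -105/A - 10/(7*⅘) = -105/A - 10/7*5/4 = -105/A - 25/14 = -25/14 - 105/A)
46688 + g(l) = 46688 + (-25/14 - 105/(-48)) = 46688 + (-25/14 - 105*(-1/48)) = 46688 + (-25/14 + 35/16) = 46688 + 45/112 = 5229101/112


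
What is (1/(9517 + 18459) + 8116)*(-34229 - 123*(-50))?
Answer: -6375427280143/27976 ≈ -2.2789e+8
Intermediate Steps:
(1/(9517 + 18459) + 8116)*(-34229 - 123*(-50)) = (1/27976 + 8116)*(-34229 + 6150) = (1/27976 + 8116)*(-28079) = (227053217/27976)*(-28079) = -6375427280143/27976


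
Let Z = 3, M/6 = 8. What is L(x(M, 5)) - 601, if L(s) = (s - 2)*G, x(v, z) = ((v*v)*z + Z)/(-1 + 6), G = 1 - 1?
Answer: -601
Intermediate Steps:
G = 0
M = 48 (M = 6*8 = 48)
x(v, z) = ⅗ + z*v²/5 (x(v, z) = ((v*v)*z + 3)/(-1 + 6) = (v²*z + 3)/5 = (z*v² + 3)*(⅕) = (3 + z*v²)*(⅕) = ⅗ + z*v²/5)
L(s) = 0 (L(s) = (s - 2)*0 = (-2 + s)*0 = 0)
L(x(M, 5)) - 601 = 0 - 601 = -601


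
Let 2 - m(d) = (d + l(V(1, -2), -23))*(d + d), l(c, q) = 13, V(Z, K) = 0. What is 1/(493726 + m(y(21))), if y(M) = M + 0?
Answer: 1/492300 ≈ 2.0313e-6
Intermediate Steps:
y(M) = M
m(d) = 2 - 2*d*(13 + d) (m(d) = 2 - (d + 13)*(d + d) = 2 - (13 + d)*2*d = 2 - 2*d*(13 + d))
1/(493726 + m(y(21))) = 1/(493726 + (2 - 26*21 - 2*21²)) = 1/(493726 + (2 - 546 - 2*441)) = 1/(493726 + (2 - 546 - 882)) = 1/(493726 - 1426) = 1/492300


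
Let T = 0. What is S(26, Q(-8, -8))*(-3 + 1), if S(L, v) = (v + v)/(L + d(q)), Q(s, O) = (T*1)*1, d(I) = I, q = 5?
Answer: 0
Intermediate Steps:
Q(s, O) = 0 (Q(s, O) = (0*1)*1 = 0*1 = 0)
S(L, v) = 2*v/(5 + L) (S(L, v) = (v + v)/(L + 5) = (2*v)/(5 + L) = 2*v/(5 + L))
S(26, Q(-8, -8))*(-3 + 1) = (2*0/(5 + 26))*(-3 + 1) = (2*0/31)*(-2) = (2*0*(1/31))*(-2) = 0*(-2) = 0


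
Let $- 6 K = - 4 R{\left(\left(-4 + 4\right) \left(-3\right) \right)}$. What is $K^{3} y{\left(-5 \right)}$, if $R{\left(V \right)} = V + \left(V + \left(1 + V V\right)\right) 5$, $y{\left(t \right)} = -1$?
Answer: $- \frac{1000}{27} \approx -37.037$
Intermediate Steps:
$R{\left(V \right)} = 5 + 5 V^{2} + 6 V$ ($R{\left(V \right)} = V + \left(V + \left(1 + V^{2}\right)\right) 5 = V + \left(1 + V + V^{2}\right) 5 = V + \left(5 + 5 V + 5 V^{2}\right) = 5 + 5 V^{2} + 6 V$)
$K = \frac{10}{3}$ ($K = - \frac{\left(-4\right) \left(5 + 5 \left(\left(-4 + 4\right) \left(-3\right)\right)^{2} + 6 \left(-4 + 4\right) \left(-3\right)\right)}{6} = - \frac{\left(-4\right) \left(5 + 5 \left(0 \left(-3\right)\right)^{2} + 6 \cdot 0 \left(-3\right)\right)}{6} = - \frac{\left(-4\right) \left(5 + 5 \cdot 0^{2} + 6 \cdot 0\right)}{6} = - \frac{\left(-4\right) \left(5 + 5 \cdot 0 + 0\right)}{6} = - \frac{\left(-4\right) \left(5 + 0 + 0\right)}{6} = - \frac{\left(-4\right) 5}{6} = \left(- \frac{1}{6}\right) \left(-20\right) = \frac{10}{3} \approx 3.3333$)
$K^{3} y{\left(-5 \right)} = \left(\frac{10}{3}\right)^{3} \left(-1\right) = \frac{1000}{27} \left(-1\right) = - \frac{1000}{27}$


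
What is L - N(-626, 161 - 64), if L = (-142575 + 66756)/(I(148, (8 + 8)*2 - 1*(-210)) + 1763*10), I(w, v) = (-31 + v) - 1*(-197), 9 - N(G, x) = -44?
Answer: -1031833/18038 ≈ -57.203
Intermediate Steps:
N(G, x) = 53 (N(G, x) = 9 - 1*(-44) = 9 + 44 = 53)
I(w, v) = 166 + v (I(w, v) = (-31 + v) + 197 = 166 + v)
L = -75819/18038 (L = (-142575 + 66756)/((166 + ((8 + 8)*2 - 1*(-210))) + 1763*10) = -75819/((166 + (16*2 + 210)) + 17630) = -75819/((166 + (32 + 210)) + 17630) = -75819/((166 + 242) + 17630) = -75819/(408 + 17630) = -75819/18038 ≈ -4.2033)
L - N(-626, 161 - 64) = -75819/18038 - 1*53 = -75819/18038 - 53 = -1031833/18038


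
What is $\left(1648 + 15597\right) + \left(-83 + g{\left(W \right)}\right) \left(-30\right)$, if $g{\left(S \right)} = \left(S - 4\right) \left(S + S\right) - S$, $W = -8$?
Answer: $13735$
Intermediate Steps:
$g{\left(S \right)} = - S + 2 S \left(-4 + S\right)$ ($g{\left(S \right)} = \left(-4 + S\right) 2 S - S = 2 S \left(-4 + S\right) - S = - S + 2 S \left(-4 + S\right)$)
$\left(1648 + 15597\right) + \left(-83 + g{\left(W \right)}\right) \left(-30\right) = \left(1648 + 15597\right) + \left(-83 - 8 \left(-9 + 2 \left(-8\right)\right)\right) \left(-30\right) = 17245 + \left(-83 - 8 \left(-9 - 16\right)\right) \left(-30\right) = 17245 + \left(-83 - -200\right) \left(-30\right) = 17245 + \left(-83 + 200\right) \left(-30\right) = 17245 + 117 \left(-30\right) = 17245 - 3510 = 13735$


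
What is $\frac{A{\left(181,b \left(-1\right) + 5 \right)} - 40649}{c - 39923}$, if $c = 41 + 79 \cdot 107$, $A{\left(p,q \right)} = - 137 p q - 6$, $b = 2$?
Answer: $\frac{115046}{31429} \approx 3.6605$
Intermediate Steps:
$A{\left(p,q \right)} = -6 - 137 p q$ ($A{\left(p,q \right)} = - 137 p q - 6 = -6 - 137 p q$)
$c = 8494$ ($c = 41 + 8453 = 8494$)
$\frac{A{\left(181,b \left(-1\right) + 5 \right)} - 40649}{c - 39923} = \frac{\left(-6 - 24797 \left(2 \left(-1\right) + 5\right)\right) - 40649}{8494 - 39923} = \frac{\left(-6 - 24797 \left(-2 + 5\right)\right) - 40649}{-31429} = \left(\left(-6 - 24797 \cdot 3\right) - 40649\right) \left(- \frac{1}{31429}\right) = \left(\left(-6 - 74391\right) - 40649\right) \left(- \frac{1}{31429}\right) = \left(-74397 - 40649\right) \left(- \frac{1}{31429}\right) = \left(-115046\right) \left(- \frac{1}{31429}\right) = \frac{115046}{31429}$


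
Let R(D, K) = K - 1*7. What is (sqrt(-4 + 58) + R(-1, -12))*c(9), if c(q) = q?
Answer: -171 + 27*sqrt(6) ≈ -104.86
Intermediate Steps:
R(D, K) = -7 + K (R(D, K) = K - 7 = -7 + K)
(sqrt(-4 + 58) + R(-1, -12))*c(9) = (sqrt(-4 + 58) + (-7 - 12))*9 = (sqrt(54) - 19)*9 = (3*sqrt(6) - 19)*9 = (-19 + 3*sqrt(6))*9 = -171 + 27*sqrt(6)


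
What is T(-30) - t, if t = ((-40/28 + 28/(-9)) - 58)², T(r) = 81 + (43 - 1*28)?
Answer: -15142576/3969 ≈ -3815.2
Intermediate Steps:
T(r) = 96 (T(r) = 81 + (43 - 28) = 81 + 15 = 96)
t = 15523600/3969 (t = ((-40*1/28 + 28*(-⅑)) - 58)² = ((-10/7 - 28/9) - 58)² = (-286/63 - 58)² = (-3940/63)² = 15523600/3969 ≈ 3911.2)
T(-30) - t = 96 - 1*15523600/3969 = 96 - 15523600/3969 = -15142576/3969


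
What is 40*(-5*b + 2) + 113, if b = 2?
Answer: -207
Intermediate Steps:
40*(-5*b + 2) + 113 = 40*(-5*2 + 2) + 113 = 40*(-10 + 2) + 113 = 40*(-8) + 113 = -320 + 113 = -207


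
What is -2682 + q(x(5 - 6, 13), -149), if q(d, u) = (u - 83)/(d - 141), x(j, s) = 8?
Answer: -356474/133 ≈ -2680.3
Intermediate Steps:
q(d, u) = (-83 + u)/(-141 + d)
-2682 + q(x(5 - 6, 13), -149) = -2682 + (-83 - 149)/(-141 + 8) = -2682 - 232/(-133) = -2682 - 1/133*(-232) = -2682 + 232/133 = -356474/133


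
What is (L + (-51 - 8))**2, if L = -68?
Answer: 16129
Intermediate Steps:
(L + (-51 - 8))**2 = (-68 + (-51 - 8))**2 = (-68 - 59)**2 = (-127)**2 = 16129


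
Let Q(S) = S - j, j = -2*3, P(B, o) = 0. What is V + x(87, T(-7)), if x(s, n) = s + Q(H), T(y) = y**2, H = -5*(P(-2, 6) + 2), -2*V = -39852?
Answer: 20009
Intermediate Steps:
V = 19926 (V = -1/2*(-39852) = 19926)
j = -6
H = -10 (H = -5*(0 + 2) = -5*2 = -10)
Q(S) = 6 + S (Q(S) = S - 1*(-6) = S + 6 = 6 + S)
x(s, n) = -4 + s (x(s, n) = s + (6 - 10) = s - 4 = -4 + s)
V + x(87, T(-7)) = 19926 + (-4 + 87) = 19926 + 83 = 20009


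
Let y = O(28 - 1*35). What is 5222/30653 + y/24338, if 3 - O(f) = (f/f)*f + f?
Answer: 18230591/106576102 ≈ 0.17106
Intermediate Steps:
O(f) = 3 - 2*f (O(f) = 3 - ((f/f)*f + f) = 3 - (1*f + f) = 3 - (f + f) = 3 - 2*f)
y = 17 (y = 3 - 2*(28 - 1*35) = 3 - 2*(28 - 35) = 3 - 2*(-7) = 3 + 14 = 17)
5222/30653 + y/24338 = 5222/30653 + 17/24338 = 5222*(1/30653) + 17*(1/24338) = 746/4379 + 17/24338 = 18230591/106576102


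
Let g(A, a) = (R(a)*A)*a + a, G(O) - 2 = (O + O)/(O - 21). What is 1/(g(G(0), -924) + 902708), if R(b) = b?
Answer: 1/2609336 ≈ 3.8324e-7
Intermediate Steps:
G(O) = 2 + 2*O/(-21 + O) (G(O) = 2 + (O + O)/(O - 21) = 2 + (2*O)/(-21 + O) = 2 + 2*O/(-21 + O))
g(A, a) = a + A*a² (g(A, a) = (a*A)*a + a = (A*a)*a + a = A*a² + a = a + A*a²)
1/(g(G(0), -924) + 902708) = 1/(-924*(1 + (2*(-21 + 2*0)/(-21 + 0))*(-924)) + 902708) = 1/(-924*(1 + (2*(-21 + 0)/(-21))*(-924)) + 902708) = 1/(-924*(1 + (2*(-1/21)*(-21))*(-924)) + 902708) = 1/(-924*(1 + 2*(-924)) + 902708) = 1/(-924*(1 - 1848) + 902708) = 1/(-924*(-1847) + 902708) = 1/(1706628 + 902708) = 1/2609336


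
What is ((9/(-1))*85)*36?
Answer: -27540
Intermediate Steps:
((9/(-1))*85)*36 = ((9*(-1))*85)*36 = -9*85*36 = -765*36 = -27540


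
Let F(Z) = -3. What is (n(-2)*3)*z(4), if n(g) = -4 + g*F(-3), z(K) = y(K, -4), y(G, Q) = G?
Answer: 24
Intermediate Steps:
z(K) = K
n(g) = -4 - 3*g (n(g) = -4 + g*(-3) = -4 - 3*g)
(n(-2)*3)*z(4) = ((-4 - 3*(-2))*3)*4 = ((-4 + 6)*3)*4 = (2*3)*4 = 6*4 = 24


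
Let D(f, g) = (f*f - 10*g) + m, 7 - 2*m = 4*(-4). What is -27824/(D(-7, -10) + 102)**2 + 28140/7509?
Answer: 2306788612/689889375 ≈ 3.3437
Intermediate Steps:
m = 23/2 (m = 7/2 - 2*(-4) = 7/2 - 1/2*(-16) = 7/2 + 8 = 23/2 ≈ 11.500)
D(f, g) = 23/2 + f**2 - 10*g (D(f, g) = (f*f - 10*g) + 23/2 = (f**2 - 10*g) + 23/2 = 23/2 + f**2 - 10*g)
-27824/(D(-7, -10) + 102)**2 + 28140/7509 = -27824/((23/2 + (-7)**2 - 10*(-10)) + 102)**2 + 28140/7509 = -27824/((23/2 + 49 + 100) + 102)**2 + 28140*(1/7509) = -27824/(321/2 + 102)**2 + 9380/2503 = -27824/((525/2)**2) + 9380/2503 = -27824/275625/4 + 9380/2503 = -27824*4/275625 + 9380/2503 = -111296/275625 + 9380/2503 = 2306788612/689889375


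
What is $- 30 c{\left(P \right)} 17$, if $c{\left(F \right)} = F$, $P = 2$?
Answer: $-1020$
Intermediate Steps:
$- 30 c{\left(P \right)} 17 = \left(-30\right) 2 \cdot 17 = \left(-60\right) 17 = -1020$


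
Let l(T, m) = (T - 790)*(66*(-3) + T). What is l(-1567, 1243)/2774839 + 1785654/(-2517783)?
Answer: 1839779762503/2328814153979 ≈ 0.79001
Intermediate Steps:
l(T, m) = (-790 + T)*(-198 + T)
l(-1567, 1243)/2774839 + 1785654/(-2517783) = (156420 + (-1567)**2 - 988*(-1567))/2774839 + 1785654/(-2517783) = (156420 + 2455489 + 1548196)*(1/2774839) + 1785654*(-1/2517783) = 4160105*(1/2774839) - 595218/839261 = 4160105/2774839 - 595218/839261 = 1839779762503/2328814153979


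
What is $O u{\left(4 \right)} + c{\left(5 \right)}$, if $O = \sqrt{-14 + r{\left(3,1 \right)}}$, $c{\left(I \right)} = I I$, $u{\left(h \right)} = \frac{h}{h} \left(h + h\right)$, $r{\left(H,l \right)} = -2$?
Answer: $25 + 32 i \approx 25.0 + 32.0 i$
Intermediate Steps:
$u{\left(h \right)} = 2 h$ ($u{\left(h \right)} = 1 \cdot 2 h = 2 h$)
$c{\left(I \right)} = I^{2}$
$O = 4 i$ ($O = \sqrt{-14 - 2} = \sqrt{-16} = 4 i \approx 4.0 i$)
$O u{\left(4 \right)} + c{\left(5 \right)} = 4 i 2 \cdot 4 + 5^{2} = 4 i 8 + 25 = 32 i + 25 = 25 + 32 i$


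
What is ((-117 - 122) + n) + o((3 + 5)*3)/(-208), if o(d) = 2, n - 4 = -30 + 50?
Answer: -22361/104 ≈ -215.01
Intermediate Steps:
n = 24 (n = 4 + (-30 + 50) = 4 + 20 = 24)
((-117 - 122) + n) + o((3 + 5)*3)/(-208) = ((-117 - 122) + 24) + 2/(-208) = (-239 + 24) + 2*(-1/208) = -215 - 1/104 = -22361/104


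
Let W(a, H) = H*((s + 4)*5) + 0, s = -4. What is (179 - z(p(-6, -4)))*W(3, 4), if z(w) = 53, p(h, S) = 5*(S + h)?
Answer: 0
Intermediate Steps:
p(h, S) = 5*S + 5*h
W(a, H) = 0 (W(a, H) = H*((-4 + 4)*5) + 0 = H*(0*5) + 0 = H*0 + 0 = 0 + 0 = 0)
(179 - z(p(-6, -4)))*W(3, 4) = (179 - 1*53)*0 = (179 - 53)*0 = 126*0 = 0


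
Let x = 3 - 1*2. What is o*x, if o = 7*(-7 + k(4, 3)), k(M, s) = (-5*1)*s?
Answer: -154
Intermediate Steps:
k(M, s) = -5*s
x = 1 (x = 3 - 2 = 1)
o = -154 (o = 7*(-7 - 5*3) = 7*(-7 - 15) = 7*(-22) = -154)
o*x = -154*1 = -154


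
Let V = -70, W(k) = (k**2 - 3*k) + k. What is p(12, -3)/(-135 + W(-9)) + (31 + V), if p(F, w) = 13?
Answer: -1417/36 ≈ -39.361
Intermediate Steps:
W(k) = k**2 - 2*k
p(12, -3)/(-135 + W(-9)) + (31 + V) = 13/(-135 - 9*(-2 - 9)) + (31 - 70) = 13/(-135 - 9*(-11)) - 39 = 13/(-135 + 99) - 39 = 13/(-36) - 39 = 13*(-1/36) - 39 = -13/36 - 39 = -1417/36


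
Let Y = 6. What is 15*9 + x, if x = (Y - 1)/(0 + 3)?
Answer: 410/3 ≈ 136.67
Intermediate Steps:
x = 5/3 (x = (6 - 1)/(0 + 3) = 5/3 ≈ 1.6667)
15*9 + x = 15*9 + 5/3 = 135 + 5/3 = 410/3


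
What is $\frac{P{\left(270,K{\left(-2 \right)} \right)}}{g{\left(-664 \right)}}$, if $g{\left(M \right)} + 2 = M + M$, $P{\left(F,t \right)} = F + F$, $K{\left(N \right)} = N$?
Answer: $- \frac{54}{133} \approx -0.40601$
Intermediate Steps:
$P{\left(F,t \right)} = 2 F$
$g{\left(M \right)} = -2 + 2 M$ ($g{\left(M \right)} = -2 + \left(M + M\right) = -2 + 2 M$)
$\frac{P{\left(270,K{\left(-2 \right)} \right)}}{g{\left(-664 \right)}} = \frac{2 \cdot 270}{-2 + 2 \left(-664\right)} = \frac{540}{-2 - 1328} = \frac{540}{-1330} = 540 \left(- \frac{1}{1330}\right) = - \frac{54}{133}$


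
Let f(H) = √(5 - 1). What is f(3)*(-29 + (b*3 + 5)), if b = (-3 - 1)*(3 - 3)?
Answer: -48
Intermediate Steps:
f(H) = 2 (f(H) = √4 = 2)
b = 0 (b = -4*0 = 0)
f(3)*(-29 + (b*3 + 5)) = 2*(-29 + (0*3 + 5)) = 2*(-29 + (0 + 5)) = 2*(-29 + 5) = 2*(-24) = -48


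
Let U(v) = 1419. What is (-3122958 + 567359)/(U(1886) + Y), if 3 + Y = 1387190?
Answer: -2555599/1388606 ≈ -1.8404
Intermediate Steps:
Y = 1387187 (Y = -3 + 1387190 = 1387187)
(-3122958 + 567359)/(U(1886) + Y) = (-3122958 + 567359)/(1419 + 1387187) = -2555599/1388606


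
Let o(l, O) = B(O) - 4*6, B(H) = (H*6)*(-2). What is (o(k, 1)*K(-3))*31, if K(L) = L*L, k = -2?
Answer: -10044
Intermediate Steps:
B(H) = -12*H (B(H) = (6*H)*(-2) = -12*H)
K(L) = L²
o(l, O) = -24 - 12*O (o(l, O) = -12*O - 4*6 = -12*O - 24 = -24 - 12*O)
(o(k, 1)*K(-3))*31 = ((-24 - 12*1)*(-3)²)*31 = ((-24 - 12)*9)*31 = -36*9*31 = -324*31 = -10044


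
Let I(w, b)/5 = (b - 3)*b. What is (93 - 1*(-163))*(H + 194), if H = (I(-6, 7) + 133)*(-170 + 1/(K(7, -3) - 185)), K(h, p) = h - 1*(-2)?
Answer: -130148624/11 ≈ -1.1832e+7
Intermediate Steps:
K(h, p) = 2 + h (K(h, p) = h + 2 = 2 + h)
I(w, b) = 5*b*(-3 + b) (I(w, b) = 5*((b - 3)*b) = 5*((-3 + b)*b) = 5*(b*(-3 + b)) = 5*b*(-3 + b))
H = -8168433/176 (H = (5*7*(-3 + 7) + 133)*(-170 + 1/((2 + 7) - 185)) = (5*7*4 + 133)*(-170 + 1/(9 - 185)) = (140 + 133)*(-170 + 1/(-176)) = 273*(-170 - 1/176) = 273*(-29921/176) = -8168433/176 ≈ -46412.)
(93 - 1*(-163))*(H + 194) = (93 - 1*(-163))*(-8168433/176 + 194) = (93 + 163)*(-8134289/176) = 256*(-8134289/176) = -130148624/11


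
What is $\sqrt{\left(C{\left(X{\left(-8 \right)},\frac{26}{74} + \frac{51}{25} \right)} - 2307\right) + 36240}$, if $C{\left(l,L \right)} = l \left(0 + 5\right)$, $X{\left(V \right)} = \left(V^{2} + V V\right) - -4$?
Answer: $\sqrt{34593} \approx 185.99$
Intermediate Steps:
$X{\left(V \right)} = 4 + 2 V^{2}$ ($X{\left(V \right)} = \left(V^{2} + V^{2}\right) + 4 = 2 V^{2} + 4 = 4 + 2 V^{2}$)
$C{\left(l,L \right)} = 5 l$ ($C{\left(l,L \right)} = l 5 = 5 l$)
$\sqrt{\left(C{\left(X{\left(-8 \right)},\frac{26}{74} + \frac{51}{25} \right)} - 2307\right) + 36240} = \sqrt{\left(5 \left(4 + 2 \left(-8\right)^{2}\right) - 2307\right) + 36240} = \sqrt{\left(5 \left(4 + 2 \cdot 64\right) - 2307\right) + 36240} = \sqrt{\left(5 \left(4 + 128\right) - 2307\right) + 36240} = \sqrt{\left(5 \cdot 132 - 2307\right) + 36240} = \sqrt{\left(660 - 2307\right) + 36240} = \sqrt{-1647 + 36240} = \sqrt{34593}$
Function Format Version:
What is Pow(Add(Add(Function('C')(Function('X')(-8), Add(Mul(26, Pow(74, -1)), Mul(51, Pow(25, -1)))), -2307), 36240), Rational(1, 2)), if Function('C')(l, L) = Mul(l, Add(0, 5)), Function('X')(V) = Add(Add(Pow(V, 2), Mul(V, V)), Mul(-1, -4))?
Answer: Pow(34593, Rational(1, 2)) ≈ 185.99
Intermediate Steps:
Function('X')(V) = Add(4, Mul(2, Pow(V, 2))) (Function('X')(V) = Add(Add(Pow(V, 2), Pow(V, 2)), 4) = Add(Mul(2, Pow(V, 2)), 4) = Add(4, Mul(2, Pow(V, 2))))
Function('C')(l, L) = Mul(5, l) (Function('C')(l, L) = Mul(l, 5) = Mul(5, l))
Pow(Add(Add(Function('C')(Function('X')(-8), Add(Mul(26, Pow(74, -1)), Mul(51, Pow(25, -1)))), -2307), 36240), Rational(1, 2)) = Pow(Add(Add(Mul(5, Add(4, Mul(2, Pow(-8, 2)))), -2307), 36240), Rational(1, 2)) = Pow(Add(Add(Mul(5, Add(4, Mul(2, 64))), -2307), 36240), Rational(1, 2)) = Pow(Add(Add(Mul(5, Add(4, 128)), -2307), 36240), Rational(1, 2)) = Pow(Add(Add(Mul(5, 132), -2307), 36240), Rational(1, 2)) = Pow(Add(Add(660, -2307), 36240), Rational(1, 2)) = Pow(Add(-1647, 36240), Rational(1, 2)) = Pow(34593, Rational(1, 2))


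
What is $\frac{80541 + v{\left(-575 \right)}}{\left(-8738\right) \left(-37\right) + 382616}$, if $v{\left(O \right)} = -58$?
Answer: $\frac{80483}{705922} \approx 0.11401$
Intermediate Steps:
$\frac{80541 + v{\left(-575 \right)}}{\left(-8738\right) \left(-37\right) + 382616} = \frac{80541 - 58}{\left(-8738\right) \left(-37\right) + 382616} = \frac{80483}{323306 + 382616} = \frac{80483}{705922}$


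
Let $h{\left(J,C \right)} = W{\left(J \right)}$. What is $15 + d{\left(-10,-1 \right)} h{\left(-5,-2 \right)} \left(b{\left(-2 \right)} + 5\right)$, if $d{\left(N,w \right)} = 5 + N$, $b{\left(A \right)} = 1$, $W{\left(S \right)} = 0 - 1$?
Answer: $45$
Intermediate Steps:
$W{\left(S \right)} = -1$
$h{\left(J,C \right)} = -1$
$15 + d{\left(-10,-1 \right)} h{\left(-5,-2 \right)} \left(b{\left(-2 \right)} + 5\right) = 15 + \left(5 - 10\right) \left(- (1 + 5)\right) = 15 - 5 \left(\left(-1\right) 6\right) = 15 - -30 = 15 + 30 = 45$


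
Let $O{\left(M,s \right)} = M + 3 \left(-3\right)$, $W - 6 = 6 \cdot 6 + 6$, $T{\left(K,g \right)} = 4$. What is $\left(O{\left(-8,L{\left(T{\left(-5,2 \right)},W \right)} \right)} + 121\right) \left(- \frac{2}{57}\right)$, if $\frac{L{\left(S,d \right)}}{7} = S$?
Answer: $- \frac{208}{57} \approx -3.6491$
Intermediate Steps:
$W = 48$ ($W = 6 + \left(6 \cdot 6 + 6\right) = 6 + \left(36 + 6\right) = 6 + 42 = 48$)
$L{\left(S,d \right)} = 7 S$
$O{\left(M,s \right)} = -9 + M$ ($O{\left(M,s \right)} = M - 9 = -9 + M$)
$\left(O{\left(-8,L{\left(T{\left(-5,2 \right)},W \right)} \right)} + 121\right) \left(- \frac{2}{57}\right) = \left(\left(-9 - 8\right) + 121\right) \left(- \frac{2}{57}\right) = \left(-17 + 121\right) \left(\left(-2\right) \frac{1}{57}\right) = 104 \left(- \frac{2}{57}\right) = - \frac{208}{57}$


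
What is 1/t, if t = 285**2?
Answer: 1/81225 ≈ 1.2311e-5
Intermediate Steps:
t = 81225
1/t = 1/81225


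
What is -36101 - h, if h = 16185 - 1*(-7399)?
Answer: -59685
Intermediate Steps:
h = 23584 (h = 16185 + 7399 = 23584)
-36101 - h = -36101 - 1*23584 = -36101 - 23584 = -59685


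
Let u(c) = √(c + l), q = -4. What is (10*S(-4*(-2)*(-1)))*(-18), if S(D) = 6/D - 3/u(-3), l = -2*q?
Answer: 135 + 108*√5 ≈ 376.50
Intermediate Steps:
l = 8 (l = -2*(-4) = 8)
u(c) = √(8 + c) (u(c) = √(c + 8) = √(8 + c))
S(D) = 6/D - 3*√5/5 (S(D) = 6/D - 3/√(8 - 3) = 6/D - 3*√5/5)
(10*S(-4*(-2)*(-1)))*(-18) = (10*(6/((-4*(-2)*(-1))) - 3*√5/5))*(-18) = (10*(6/((8*(-1))) - 3*√5/5))*(-18) = (10*(6/(-8) - 3*√5/5))*(-18) = (10*(6*(-⅛) - 3*√5/5))*(-18) = (10*(-¾ - 3*√5/5))*(-18) = (-15/2 - 6*√5)*(-18) = 135 + 108*√5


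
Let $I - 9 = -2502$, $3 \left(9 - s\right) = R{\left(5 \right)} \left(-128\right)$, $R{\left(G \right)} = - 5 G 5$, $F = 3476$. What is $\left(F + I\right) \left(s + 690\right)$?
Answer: $- \frac{13666649}{3} \approx -4.5556 \cdot 10^{6}$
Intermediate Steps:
$R{\left(G \right)} = - 25 G$
$s = - \frac{15973}{3}$ ($s = 9 - \frac{\left(-25\right) 5 \left(-128\right)}{3} = 9 - \frac{\left(-125\right) \left(-128\right)}{3} = 9 - \frac{16000}{3} = - \frac{15973}{3} \approx -5324.3$)
$I = -2493$ ($I = 9 - 2502 = -2493$)
$\left(F + I\right) \left(s + 690\right) = \left(3476 - 2493\right) \left(- \frac{15973}{3} + 690\right) = 983 \left(- \frac{13903}{3}\right) = - \frac{13666649}{3}$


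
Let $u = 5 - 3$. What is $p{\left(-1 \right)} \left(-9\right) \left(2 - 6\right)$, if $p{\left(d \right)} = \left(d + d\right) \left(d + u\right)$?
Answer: $-72$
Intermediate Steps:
$u = 2$ ($u = 5 - 3 = 2$)
$p{\left(d \right)} = 2 d \left(2 + d\right)$ ($p{\left(d \right)} = \left(d + d\right) \left(d + 2\right) = 2 d \left(2 + d\right)$)
$p{\left(-1 \right)} \left(-9\right) \left(2 - 6\right) = 2 \left(-1\right) \left(2 - 1\right) \left(-9\right) \left(2 - 6\right) = 2 \left(-1\right) 1 \left(-9\right) \left(2 - 6\right) = \left(-2\right) \left(-9\right) \left(-4\right) = 18 \left(-4\right) = -72$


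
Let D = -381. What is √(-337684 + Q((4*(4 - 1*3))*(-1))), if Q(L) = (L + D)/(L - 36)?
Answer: 3*I*√600310/4 ≈ 581.1*I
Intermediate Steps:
Q(L) = (-381 + L)/(-36 + L) (Q(L) = (L - 381)/(L - 36) = (-381 + L)/(-36 + L))
√(-337684 + Q((4*(4 - 1*3))*(-1))) = √(-337684 + (-381 + (4*(4 - 1*3))*(-1))/(-36 + (4*(4 - 1*3))*(-1))) = √(-337684 + (-381 + (4*(4 - 3))*(-1))/(-36 + (4*(4 - 3))*(-1))) = √(-337684 + (-381 + (4*1)*(-1))/(-36 + (4*1)*(-1))) = √(-337684 + (-381 + 4*(-1))/(-36 + 4*(-1))) = √(-337684 + (-381 - 4)/(-36 - 4)) = √(-337684 - 385/(-40)) = √(-337684 - 1/40*(-385)) = √(-337684 + 77/8) = √(-2701395/8) = 3*I*√600310/4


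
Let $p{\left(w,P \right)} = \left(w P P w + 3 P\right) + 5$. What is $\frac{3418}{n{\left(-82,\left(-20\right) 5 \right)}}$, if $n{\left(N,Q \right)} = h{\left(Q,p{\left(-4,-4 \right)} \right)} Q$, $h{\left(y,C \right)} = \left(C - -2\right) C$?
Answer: $- \frac{1709}{3124950} \approx -0.00054689$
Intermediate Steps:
$p{\left(w,P \right)} = 5 + 3 P + P^{2} w^{2}$ ($p{\left(w,P \right)} = \left(P w P w + 3 P\right) + 5 = \left(w P^{2} w + 3 P\right) + 5 = \left(P^{2} w^{2} + 3 P\right) + 5 = \left(3 P + P^{2} w^{2}\right) + 5 = 5 + 3 P + P^{2} w^{2}$)
$h{\left(y,C \right)} = C \left(2 + C\right)$ ($h{\left(y,C \right)} = \left(C + 2\right) C = \left(2 + C\right) C = C \left(2 + C\right)$)
$n{\left(N,Q \right)} = 62499 Q$ ($n{\left(N,Q \right)} = \left(5 + 3 \left(-4\right) + \left(-4\right)^{2} \left(-4\right)^{2}\right) \left(2 + \left(5 + 3 \left(-4\right) + \left(-4\right)^{2} \left(-4\right)^{2}\right)\right) Q = \left(5 - 12 + 16 \cdot 16\right) \left(2 + \left(5 - 12 + 16 \cdot 16\right)\right) Q = \left(5 - 12 + 256\right) \left(2 + \left(5 - 12 + 256\right)\right) Q = 249 \left(2 + 249\right) Q = 249 \cdot 251 Q = 62499 Q$)
$\frac{3418}{n{\left(-82,\left(-20\right) 5 \right)}} = \frac{3418}{62499 \left(\left(-20\right) 5\right)} = \frac{3418}{62499 \left(-100\right)} = \frac{3418}{-6249900} = 3418 \left(- \frac{1}{6249900}\right) = - \frac{1709}{3124950}$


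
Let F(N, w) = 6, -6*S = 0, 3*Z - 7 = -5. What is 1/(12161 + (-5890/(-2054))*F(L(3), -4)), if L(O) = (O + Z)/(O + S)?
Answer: 1027/12507017 ≈ 8.2114e-5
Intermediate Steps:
Z = 2/3 (Z = 7/3 + (1/3)*(-5) = 7/3 - 5/3 = 2/3 ≈ 0.66667)
S = 0 (S = -1/6*0 = 0)
L(O) = (2/3 + O)/O (L(O) = (O + 2/3)/(O + 0) = (2/3 + O)/O)
1/(12161 + (-5890/(-2054))*F(L(3), -4)) = 1/(12161 - 5890/(-2054)*6) = 1/(12161 - 5890*(-1/2054)*6) = 1/(12161 + (2945/1027)*6) = 1/(12161 + 17670/1027) = 1/(12507017/1027) = 1027/12507017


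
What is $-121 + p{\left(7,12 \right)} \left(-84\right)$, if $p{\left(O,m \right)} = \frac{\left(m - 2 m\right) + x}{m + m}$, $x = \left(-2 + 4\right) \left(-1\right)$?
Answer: $-72$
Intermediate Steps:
$x = -2$ ($x = 2 \left(-1\right) = -2$)
$p{\left(O,m \right)} = \frac{-2 - m}{2 m}$ ($p{\left(O,m \right)} = \frac{\left(m - 2 m\right) - 2}{m + m} = \frac{- m - 2}{2 m} = \left(-2 - m\right) \frac{1}{2 m} = \frac{-2 - m}{2 m}$)
$-121 + p{\left(7,12 \right)} \left(-84\right) = -121 + \frac{-2 - 12}{2 \cdot 12} \left(-84\right) = -121 + \frac{1}{2} \cdot \frac{1}{12} \left(-2 - 12\right) \left(-84\right) = -121 + \frac{1}{2} \cdot \frac{1}{12} \left(-14\right) \left(-84\right) = -121 - -49 = -121 + 49 = -72$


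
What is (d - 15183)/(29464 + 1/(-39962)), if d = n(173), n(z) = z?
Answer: -599829620/1177440367 ≈ -0.50944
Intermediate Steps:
d = 173
(d - 15183)/(29464 + 1/(-39962)) = (173 - 15183)/(29464 + 1/(-39962)) = -15010/(29464 - 1/39962) = -15010/1177440367/39962 = -15010*39962/1177440367 = -599829620/1177440367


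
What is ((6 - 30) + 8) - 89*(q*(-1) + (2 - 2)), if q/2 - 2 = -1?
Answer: 162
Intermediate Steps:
q = 2 (q = 4 + 2*(-1) = 4 - 2 = 2)
((6 - 30) + 8) - 89*(q*(-1) + (2 - 2)) = ((6 - 30) + 8) - 89*(2*(-1) + (2 - 2)) = (-24 + 8) - 89*(-2 + 0) = -16 - 89*(-2) = -16 + 178 = 162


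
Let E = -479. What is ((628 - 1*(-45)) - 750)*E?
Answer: 36883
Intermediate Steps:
((628 - 1*(-45)) - 750)*E = ((628 - 1*(-45)) - 750)*(-479) = ((628 + 45) - 750)*(-479) = (673 - 750)*(-479) = -77*(-479) = 36883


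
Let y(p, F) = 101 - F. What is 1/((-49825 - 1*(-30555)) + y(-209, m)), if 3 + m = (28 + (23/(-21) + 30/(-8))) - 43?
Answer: -84/1608277 ≈ -5.2230e-5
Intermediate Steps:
m = -1919/84 (m = -3 + ((28 + (23/(-21) + 30/(-8))) - 43) = -3 + ((28 + (23*(-1/21) + 30*(-⅛))) - 43) = -3 + ((28 + (-23/21 - 15/4)) - 43) = -3 + ((28 - 407/84) - 43) = -3 + (1945/84 - 43) = -3 - 1667/84 = -1919/84 ≈ -22.845)
1/((-49825 - 1*(-30555)) + y(-209, m)) = 1/((-49825 - 1*(-30555)) + (101 - 1*(-1919/84))) = 1/((-49825 + 30555) + (101 + 1919/84)) = 1/(-19270 + 10403/84) = 1/(-1608277/84) = -84/1608277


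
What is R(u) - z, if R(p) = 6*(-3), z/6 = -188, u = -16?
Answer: 1110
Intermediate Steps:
z = -1128 (z = 6*(-188) = -1128)
R(p) = -18
R(u) - z = -18 - 1*(-1128) = -18 + 1128 = 1110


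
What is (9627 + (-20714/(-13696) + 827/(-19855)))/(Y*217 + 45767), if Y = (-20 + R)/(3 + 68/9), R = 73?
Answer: 1309154669019/6370948912768 ≈ 0.20549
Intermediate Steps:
Y = 477/95 (Y = (-20 + 73)/(3 + 68/9) = 53/(3 + 68*(⅑)) = 53/(3 + 68/9) = 53/(95/9) = 53*(9/95) = 477/95 ≈ 5.0210)
(9627 + (-20714/(-13696) + 827/(-19855)))/(Y*217 + 45767) = (9627 + (-20714/(-13696) + 827/(-19855)))/((477/95)*217 + 45767) = (9627 + (-20714*(-1/13696) + 827*(-1/19855)))/(103509/95 + 45767) = (9627 + (10357/6848 - 827/19855))/(4451374/95) = (9627 + 199974939/135967040)*(95/4451374) = (1309154669019/135967040)*(95/4451374) = 1309154669019/6370948912768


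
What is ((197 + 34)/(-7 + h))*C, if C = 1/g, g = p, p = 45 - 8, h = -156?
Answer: -231/6031 ≈ -0.038302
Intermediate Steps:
p = 37
g = 37
C = 1/37 ≈ 0.027027
((197 + 34)/(-7 + h))*C = ((197 + 34)/(-7 - 156))*(1/37) = (231/(-163))*(1/37) = (231*(-1/163))*(1/37) = -231/163*1/37 = -231/6031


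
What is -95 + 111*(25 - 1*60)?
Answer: -3980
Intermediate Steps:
-95 + 111*(25 - 1*60) = -95 + 111*(25 - 60) = -95 + 111*(-35) = -95 - 3885 = -3980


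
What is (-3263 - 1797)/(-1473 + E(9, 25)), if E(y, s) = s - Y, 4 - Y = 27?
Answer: 1012/285 ≈ 3.5509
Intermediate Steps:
Y = -23 (Y = 4 - 1*27 = 4 - 27 = -23)
E(y, s) = 23 + s (E(y, s) = s - 1*(-23) = s + 23 = 23 + s)
(-3263 - 1797)/(-1473 + E(9, 25)) = (-3263 - 1797)/(-1473 + (23 + 25)) = -5060/(-1473 + 48) = -5060/(-1425) = -5060*(-1/1425) = 1012/285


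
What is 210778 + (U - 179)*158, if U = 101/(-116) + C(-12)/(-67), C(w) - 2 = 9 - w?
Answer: 708434091/3886 ≈ 1.8230e+5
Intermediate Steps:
C(w) = 11 - w (C(w) = 2 + (9 - w) = 11 - w)
U = -9435/7772 (U = 101/(-116) + (11 - 1*(-12))/(-67) = 101*(-1/116) + (11 + 12)*(-1/67) = -101/116 + 23*(-1/67) = -101/116 - 23/67 = -9435/7772 ≈ -1.2140)
210778 + (U - 179)*158 = 210778 + (-9435/7772 - 179)*158 = 210778 - 1400623/7772*158 = 210778 - 110649217/3886 = 708434091/3886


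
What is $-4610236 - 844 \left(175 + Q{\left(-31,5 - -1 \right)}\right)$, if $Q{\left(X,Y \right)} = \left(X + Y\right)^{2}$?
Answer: $-5285436$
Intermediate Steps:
$-4610236 - 844 \left(175 + Q{\left(-31,5 - -1 \right)}\right) = -4610236 - 844 \left(175 + \left(-31 + \left(5 - -1\right)\right)^{2}\right) = -4610236 - 844 \left(175 + \left(-31 + \left(5 + 1\right)\right)^{2}\right) = -4610236 - 844 \left(175 + \left(-31 + 6\right)^{2}\right) = -4610236 - 844 \left(175 + \left(-25\right)^{2}\right) = -4610236 - 844 \left(175 + 625\right) = -4610236 - 675200 = -5285436$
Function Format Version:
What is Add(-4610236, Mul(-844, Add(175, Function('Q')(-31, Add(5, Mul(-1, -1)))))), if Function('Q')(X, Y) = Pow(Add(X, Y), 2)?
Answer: -5285436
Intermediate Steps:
Add(-4610236, Mul(-844, Add(175, Function('Q')(-31, Add(5, Mul(-1, -1)))))) = Add(-4610236, Mul(-844, Add(175, Pow(Add(-31, Add(5, Mul(-1, -1))), 2)))) = Add(-4610236, Mul(-844, Add(175, Pow(Add(-31, Add(5, 1)), 2)))) = Add(-4610236, Mul(-844, Add(175, Pow(Add(-31, 6), 2)))) = Add(-4610236, Mul(-844, Add(175, Pow(-25, 2)))) = Add(-4610236, Mul(-844, Add(175, 625))) = Add(-4610236, Mul(-844, 800)) = Add(-4610236, -675200) = -5285436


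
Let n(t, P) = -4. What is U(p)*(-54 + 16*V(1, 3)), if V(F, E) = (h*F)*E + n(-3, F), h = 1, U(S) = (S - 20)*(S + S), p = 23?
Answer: -9660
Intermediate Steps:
U(S) = 2*S*(-20 + S) (U(S) = (-20 + S)*(2*S) = 2*S*(-20 + S))
V(F, E) = -4 + E*F (V(F, E) = (1*F)*E - 4 = F*E - 4 = E*F - 4 = -4 + E*F)
U(p)*(-54 + 16*V(1, 3)) = (2*23*(-20 + 23))*(-54 + 16*(-4 + 3*1)) = (2*23*3)*(-54 + 16*(-4 + 3)) = 138*(-54 + 16*(-1)) = 138*(-54 - 16) = 138*(-70) = -9660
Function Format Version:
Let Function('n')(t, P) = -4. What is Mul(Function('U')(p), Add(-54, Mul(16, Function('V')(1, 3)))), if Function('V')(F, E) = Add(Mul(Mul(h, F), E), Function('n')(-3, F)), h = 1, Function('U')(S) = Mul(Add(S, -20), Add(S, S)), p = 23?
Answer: -9660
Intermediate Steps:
Function('U')(S) = Mul(2, S, Add(-20, S)) (Function('U')(S) = Mul(Add(-20, S), Mul(2, S)) = Mul(2, S, Add(-20, S)))
Function('V')(F, E) = Add(-4, Mul(E, F)) (Function('V')(F, E) = Add(Mul(Mul(1, F), E), -4) = Add(Mul(F, E), -4) = Add(Mul(E, F), -4) = Add(-4, Mul(E, F)))
Mul(Function('U')(p), Add(-54, Mul(16, Function('V')(1, 3)))) = Mul(Mul(2, 23, Add(-20, 23)), Add(-54, Mul(16, Add(-4, Mul(3, 1))))) = Mul(Mul(2, 23, 3), Add(-54, Mul(16, Add(-4, 3)))) = Mul(138, Add(-54, Mul(16, -1))) = Mul(138, Add(-54, -16)) = Mul(138, -70) = -9660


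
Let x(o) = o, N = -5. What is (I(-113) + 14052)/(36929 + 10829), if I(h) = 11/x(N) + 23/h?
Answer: 3969011/13491635 ≈ 0.29418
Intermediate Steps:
I(h) = -11/5 + 23/h (I(h) = 11/(-5) + 23/h = 11*(-⅕) + 23/h = -11/5 + 23/h)
(I(-113) + 14052)/(36929 + 10829) = ((-11/5 + 23/(-113)) + 14052)/(36929 + 10829) = ((-11/5 + 23*(-1/113)) + 14052)/47758 = ((-11/5 - 23/113) + 14052)*(1/47758) = (-1358/565 + 14052)*(1/47758) = (7938022/565)*(1/47758) = 3969011/13491635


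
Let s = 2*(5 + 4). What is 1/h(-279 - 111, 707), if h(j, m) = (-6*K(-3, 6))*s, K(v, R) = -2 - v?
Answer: -1/108 ≈ -0.0092593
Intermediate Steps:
s = 18 (s = 2*9 = 18)
h(j, m) = -108 (h(j, m) = -6*(-2 - 1*(-3))*18 = -6*(-2 + 3)*18 = -6*1*18 = -6*18 = -108)
1/h(-279 - 111, 707) = 1/(-108) = -1/108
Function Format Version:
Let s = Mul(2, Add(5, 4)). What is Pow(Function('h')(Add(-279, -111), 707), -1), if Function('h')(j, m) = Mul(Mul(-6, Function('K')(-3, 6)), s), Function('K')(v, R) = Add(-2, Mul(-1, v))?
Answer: Rational(-1, 108) ≈ -0.0092593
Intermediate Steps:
s = 18 (s = Mul(2, 9) = 18)
Function('h')(j, m) = -108 (Function('h')(j, m) = Mul(Mul(-6, Add(-2, Mul(-1, -3))), 18) = Mul(Mul(-6, Add(-2, 3)), 18) = Mul(Mul(-6, 1), 18) = Mul(-6, 18) = -108)
Pow(Function('h')(Add(-279, -111), 707), -1) = Pow(-108, -1) = Rational(-1, 108)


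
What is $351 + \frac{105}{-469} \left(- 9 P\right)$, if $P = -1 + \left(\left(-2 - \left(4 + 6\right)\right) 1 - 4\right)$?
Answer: $\frac{21222}{67} \approx 316.75$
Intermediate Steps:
$P = -17$ ($P = -1 + \left(\left(-2 - 10\right) 1 - 4\right) = -1 - 16 = -17$)
$351 + \frac{105}{-469} \left(- 9 P\right) = 351 + \frac{105}{-469} \left(\left(-9\right) \left(-17\right)\right) = 351 + 105 \left(- \frac{1}{469}\right) 153 = 351 - \frac{2295}{67} = \frac{21222}{67}$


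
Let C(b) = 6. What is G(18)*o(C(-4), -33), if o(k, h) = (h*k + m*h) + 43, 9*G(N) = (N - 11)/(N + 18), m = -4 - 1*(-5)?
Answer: -329/81 ≈ -4.0617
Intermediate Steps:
m = 1 (m = -4 + 5 = 1)
G(N) = (-11 + N)/(9*(18 + N)) (G(N) = ((N - 11)/(N + 18))/9 = ((-11 + N)/(18 + N))/9 = (-11 + N)/(9*(18 + N)))
o(k, h) = 43 + h + h*k (o(k, h) = (h*k + 1*h) + 43 = (h*k + h) + 43 = (h + h*k) + 43 = 43 + h + h*k)
G(18)*o(C(-4), -33) = ((-11 + 18)/(9*(18 + 18)))*(43 - 33 - 33*6) = ((⅑)*7/36)*(43 - 33 - 198) = ((⅑)*(1/36)*7)*(-188) = (7/324)*(-188) = -329/81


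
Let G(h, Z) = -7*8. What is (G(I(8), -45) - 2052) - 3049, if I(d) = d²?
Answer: -5157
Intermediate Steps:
G(h, Z) = -56
(G(I(8), -45) - 2052) - 3049 = (-56 - 2052) - 3049 = -2108 - 3049 = -5157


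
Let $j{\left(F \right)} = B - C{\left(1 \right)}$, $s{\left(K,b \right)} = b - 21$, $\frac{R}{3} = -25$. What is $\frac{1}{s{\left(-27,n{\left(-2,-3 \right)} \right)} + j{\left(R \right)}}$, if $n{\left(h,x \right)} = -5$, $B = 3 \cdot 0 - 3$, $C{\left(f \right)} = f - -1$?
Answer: $- \frac{1}{31} \approx -0.032258$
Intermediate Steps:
$C{\left(f \right)} = 1 + f$ ($C{\left(f \right)} = f + 1 = 1 + f$)
$R = -75$ ($R = 3 \left(-25\right) = -75$)
$B = -3$ ($B = 0 - 3 = -3$)
$s{\left(K,b \right)} = -21 + b$
$j{\left(F \right)} = -5$ ($j{\left(F \right)} = -3 - \left(1 + 1\right) = -3 - 2 = -5$)
$\frac{1}{s{\left(-27,n{\left(-2,-3 \right)} \right)} + j{\left(R \right)}} = \frac{1}{\left(-21 - 5\right) - 5} = \frac{1}{-26 - 5} = \frac{1}{-31} = - \frac{1}{31}$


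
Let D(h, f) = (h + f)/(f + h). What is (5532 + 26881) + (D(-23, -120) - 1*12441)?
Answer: 19973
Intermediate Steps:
D(h, f) = 1 (D(h, f) = (f + h)/(f + h) = 1)
(5532 + 26881) + (D(-23, -120) - 1*12441) = (5532 + 26881) + (1 - 1*12441) = 32413 + (1 - 12441) = 32413 - 12440 = 19973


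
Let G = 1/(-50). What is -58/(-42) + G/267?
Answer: 129043/93450 ≈ 1.3809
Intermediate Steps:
G = -1/50 ≈ -0.020000
-58/(-42) + G/267 = -58/(-42) - 1/50/267 = -58*(-1/42) - 1/50*1/267 = 29/21 - 1/13350 = 129043/93450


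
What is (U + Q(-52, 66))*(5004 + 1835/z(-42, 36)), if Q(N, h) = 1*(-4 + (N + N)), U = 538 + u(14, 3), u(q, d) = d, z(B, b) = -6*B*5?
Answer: 546175375/252 ≈ 2.1674e+6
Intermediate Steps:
z(B, b) = -30*B
U = 541 (U = 538 + 3 = 541)
Q(N, h) = -4 + 2*N (Q(N, h) = 1*(-4 + 2*N) = -4 + 2*N)
(U + Q(-52, 66))*(5004 + 1835/z(-42, 36)) = (541 + (-4 + 2*(-52)))*(5004 + 1835/((-30*(-42)))) = (541 + (-4 - 104))*(5004 + 1835/1260) = (541 - 108)*(5004 + 1835*(1/1260)) = 433*(5004 + 367/252) = 433*(1261375/252) = 546175375/252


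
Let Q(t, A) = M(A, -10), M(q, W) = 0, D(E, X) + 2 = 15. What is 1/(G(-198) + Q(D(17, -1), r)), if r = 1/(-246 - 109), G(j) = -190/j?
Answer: 99/95 ≈ 1.0421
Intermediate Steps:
D(E, X) = 13 (D(E, X) = -2 + 15 = 13)
r = -1/355 (r = 1/(-355) = -1/355 ≈ -0.0028169)
Q(t, A) = 0
1/(G(-198) + Q(D(17, -1), r)) = 1/(-190/(-198) + 0) = 1/(-190*(-1/198) + 0) = 1/(95/99 + 0) = 1/(95/99) = 99/95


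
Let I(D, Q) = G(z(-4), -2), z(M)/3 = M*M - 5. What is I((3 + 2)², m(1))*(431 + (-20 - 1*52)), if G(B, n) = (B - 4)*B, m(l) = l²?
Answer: 343563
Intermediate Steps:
z(M) = -15 + 3*M² (z(M) = 3*(M*M - 5) = 3*(M² - 5) = 3*(-5 + M²) = -15 + 3*M²)
G(B, n) = B*(-4 + B) (G(B, n) = (-4 + B)*B = B*(-4 + B))
I(D, Q) = 957 (I(D, Q) = (-15 + 3*(-4)²)*(-4 + (-15 + 3*(-4)²)) = (-15 + 3*16)*(-4 + (-15 + 3*16)) = (-15 + 48)*(-4 + (-15 + 48)) = 33*(-4 + 33) = 33*29 = 957)
I((3 + 2)², m(1))*(431 + (-20 - 1*52)) = 957*(431 + (-20 - 1*52)) = 957*(431 + (-20 - 52)) = 957*(431 - 72) = 957*359 = 343563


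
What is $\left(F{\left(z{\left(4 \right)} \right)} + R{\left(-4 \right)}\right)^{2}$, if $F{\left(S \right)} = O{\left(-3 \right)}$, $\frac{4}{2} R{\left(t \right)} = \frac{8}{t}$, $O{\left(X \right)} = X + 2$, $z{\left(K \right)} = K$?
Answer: $4$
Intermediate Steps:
$O{\left(X \right)} = 2 + X$
$R{\left(t \right)} = \frac{4}{t}$ ($R{\left(t \right)} = \frac{8 \frac{1}{t}}{2} = \frac{4}{t}$)
$F{\left(S \right)} = -1$ ($F{\left(S \right)} = 2 - 3 = -1$)
$\left(F{\left(z{\left(4 \right)} \right)} + R{\left(-4 \right)}\right)^{2} = \left(-1 + \frac{4}{-4}\right)^{2} = \left(-1 + 4 \left(- \frac{1}{4}\right)\right)^{2} = \left(-1 - 1\right)^{2} = \left(-2\right)^{2} = 4$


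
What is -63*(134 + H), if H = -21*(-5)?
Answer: -15057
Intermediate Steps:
H = 105
-63*(134 + H) = -63*(134 + 105) = -63*239 = -15057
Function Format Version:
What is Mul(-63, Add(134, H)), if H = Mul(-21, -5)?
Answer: -15057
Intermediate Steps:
H = 105
Mul(-63, Add(134, H)) = Mul(-63, Add(134, 105)) = Mul(-63, 239) = -15057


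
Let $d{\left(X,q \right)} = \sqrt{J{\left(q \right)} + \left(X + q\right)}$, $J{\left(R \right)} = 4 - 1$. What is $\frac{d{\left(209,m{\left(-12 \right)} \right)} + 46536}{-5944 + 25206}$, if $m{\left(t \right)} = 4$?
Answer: $\frac{23268}{9631} + \frac{3 \sqrt{6}}{9631} \approx 2.4167$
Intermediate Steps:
$J{\left(R \right)} = 3$
$d{\left(X,q \right)} = \sqrt{3 + X + q}$ ($d{\left(X,q \right)} = \sqrt{3 + \left(X + q\right)} = \sqrt{3 + X + q}$)
$\frac{d{\left(209,m{\left(-12 \right)} \right)} + 46536}{-5944 + 25206} = \frac{\sqrt{3 + 209 + 4} + 46536}{-5944 + 25206} = \frac{\sqrt{216} + 46536}{19262} = \left(6 \sqrt{6} + 46536\right) \frac{1}{19262} = \left(46536 + 6 \sqrt{6}\right) \frac{1}{19262} = \frac{23268}{9631} + \frac{3 \sqrt{6}}{9631}$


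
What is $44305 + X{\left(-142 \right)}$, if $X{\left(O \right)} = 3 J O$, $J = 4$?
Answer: $42601$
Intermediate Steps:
$X{\left(O \right)} = 12 O$ ($X{\left(O \right)} = 3 \cdot 4 O = 12 O$)
$44305 + X{\left(-142 \right)} = 44305 + 12 \left(-142\right) = 44305 - 1704 = 42601$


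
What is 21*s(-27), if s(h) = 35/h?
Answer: -245/9 ≈ -27.222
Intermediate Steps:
21*s(-27) = 21*(35/(-27)) = 21*(35*(-1/27)) = 21*(-35/27) = -245/9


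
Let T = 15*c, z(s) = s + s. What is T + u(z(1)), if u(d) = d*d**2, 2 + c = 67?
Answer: 983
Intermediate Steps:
z(s) = 2*s
c = 65 (c = -2 + 67 = 65)
u(d) = d**3
T = 975 (T = 15*65 = 975)
T + u(z(1)) = 975 + (2*1)**3 = 975 + 2**3 = 975 + 8 = 983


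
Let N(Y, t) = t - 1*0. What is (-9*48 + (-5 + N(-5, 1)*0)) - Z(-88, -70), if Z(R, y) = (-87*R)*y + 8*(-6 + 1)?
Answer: 535523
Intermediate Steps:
N(Y, t) = t (N(Y, t) = t + 0 = t)
Z(R, y) = -40 - 87*R*y (Z(R, y) = -87*R*y + 8*(-5) = -87*R*y - 40 = -40 - 87*R*y)
(-9*48 + (-5 + N(-5, 1)*0)) - Z(-88, -70) = (-9*48 + (-5 + 1*0)) - (-40 - 87*(-88)*(-70)) = (-432 + (-5 + 0)) - (-40 - 535920) = (-432 - 5) - 1*(-535960) = -437 + 535960 = 535523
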